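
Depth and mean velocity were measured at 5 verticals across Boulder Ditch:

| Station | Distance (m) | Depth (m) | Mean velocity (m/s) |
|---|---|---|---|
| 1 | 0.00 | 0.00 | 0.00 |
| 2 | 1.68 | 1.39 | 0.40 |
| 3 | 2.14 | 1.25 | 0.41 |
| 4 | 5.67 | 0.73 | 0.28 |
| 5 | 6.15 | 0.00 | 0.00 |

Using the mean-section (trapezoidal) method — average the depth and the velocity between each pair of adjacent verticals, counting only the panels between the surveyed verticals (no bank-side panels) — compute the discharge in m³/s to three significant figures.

Panel 1-2: Δb = 1.68 m, d̄ = (0.00+1.39)/2 = 0.695, v̄ = (0.00+0.40)/2 = 0.2 → q = 1.68×0.695×0.2 = 0.2335 m³/s
Panel 2-3: Δb = 0.46 m, d̄ = (1.39+1.25)/2 = 1.32, v̄ = (0.40+0.41)/2 = 0.405 → q = 0.46×1.32×0.405 = 0.2459 m³/s
Panel 3-4: Δb = 3.53 m, d̄ = (1.25+0.73)/2 = 0.99, v̄ = (0.41+0.28)/2 = 0.345 → q = 3.53×0.99×0.345 = 1.206 m³/s
Panel 4-5: Δb = 0.48 m, d̄ = (0.73+0.00)/2 = 0.365, v̄ = (0.28+0.00)/2 = 0.14 → q = 0.48×0.365×0.14 = 0.02453 m³/s
Q = Σ q = 1.710 m³/s

1.71 m³/s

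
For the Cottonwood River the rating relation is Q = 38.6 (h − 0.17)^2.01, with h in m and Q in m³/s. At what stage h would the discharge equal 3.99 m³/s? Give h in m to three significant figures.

0.493 m

h − h₀ = (Q/C)^(1/b) = (3.99/38.6)^(1/2.01) = 0.3233 m
h = 0.17 + 0.3233 = 0.4933 m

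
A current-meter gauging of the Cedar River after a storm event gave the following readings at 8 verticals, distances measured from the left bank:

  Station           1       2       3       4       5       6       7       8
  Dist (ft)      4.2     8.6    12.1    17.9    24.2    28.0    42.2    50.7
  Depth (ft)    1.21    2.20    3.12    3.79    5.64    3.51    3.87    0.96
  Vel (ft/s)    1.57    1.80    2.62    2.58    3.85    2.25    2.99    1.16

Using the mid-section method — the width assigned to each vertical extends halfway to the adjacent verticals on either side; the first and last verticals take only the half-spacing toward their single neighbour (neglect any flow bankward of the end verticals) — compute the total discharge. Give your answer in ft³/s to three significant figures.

w_1 = (8.6 − 4.2)/2 = 2.2 ft; q_1 = 1.57 × 1.21 × 2.2 = 4.179 ft³/s
w_2 = (12.1 − 4.2)/2 = 3.95 ft; q_2 = 1.80 × 2.20 × 3.95 = 15.64 ft³/s
w_3 = (17.9 − 8.6)/2 = 4.65 ft; q_3 = 2.62 × 3.12 × 4.65 = 38.01 ft³/s
w_4 = (24.2 − 12.1)/2 = 6.05 ft; q_4 = 2.58 × 3.79 × 6.05 = 59.16 ft³/s
w_5 = (28.0 − 17.9)/2 = 5.05 ft; q_5 = 3.85 × 5.64 × 5.05 = 109.7 ft³/s
w_6 = (42.2 − 24.2)/2 = 9 ft; q_6 = 2.25 × 3.51 × 9 = 71.08 ft³/s
w_7 = (50.7 − 28.0)/2 = 11.35 ft; q_7 = 2.99 × 3.87 × 11.35 = 131.3 ft³/s
w_8 = (50.7 − 42.2)/2 = 4.25 ft; q_8 = 1.16 × 0.96 × 4.25 = 4.733 ft³/s
Q = Σ qᵢ = 433.8 ft³/s

434 ft³/s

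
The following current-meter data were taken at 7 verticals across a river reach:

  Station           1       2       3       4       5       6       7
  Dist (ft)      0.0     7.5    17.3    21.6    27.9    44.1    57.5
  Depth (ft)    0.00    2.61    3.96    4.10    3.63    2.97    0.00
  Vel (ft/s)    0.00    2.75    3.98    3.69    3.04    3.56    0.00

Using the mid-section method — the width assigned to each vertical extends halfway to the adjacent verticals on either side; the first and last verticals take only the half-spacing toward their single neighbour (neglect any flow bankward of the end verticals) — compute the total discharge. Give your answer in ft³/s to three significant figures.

534 ft³/s

w_2 = (17.3 − 0.0)/2 = 8.65 ft; q_2 = 2.75 × 2.61 × 8.65 = 62.09 ft³/s
w_3 = (21.6 − 7.5)/2 = 7.05 ft; q_3 = 3.98 × 3.96 × 7.05 = 111.1 ft³/s
w_4 = (27.9 − 17.3)/2 = 5.3 ft; q_4 = 3.69 × 4.10 × 5.3 = 80.18 ft³/s
w_5 = (44.1 − 21.6)/2 = 11.25 ft; q_5 = 3.04 × 3.63 × 11.25 = 124.1 ft³/s
w_6 = (57.5 − 27.9)/2 = 14.8 ft; q_6 = 3.56 × 2.97 × 14.8 = 156.5 ft³/s
Stations 1, 7 contribute zero (depth or velocity is 0).
Q = Σ qᵢ = 534.0 ft³/s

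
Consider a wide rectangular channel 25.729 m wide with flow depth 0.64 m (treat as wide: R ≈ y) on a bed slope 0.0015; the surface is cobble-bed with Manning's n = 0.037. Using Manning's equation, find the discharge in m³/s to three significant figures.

12.8 m³/s

A = b·y = 25.729 × 0.64 = 16.47 m²
Wide channel: R ≈ y = 0.64 m
Q = (1/n)·A·R^(2/3)·S^(1/2) = (1/0.037) × 16.47 × 0.6400^(2/3) × 0.0015^(1/2) = 12.80 m³/s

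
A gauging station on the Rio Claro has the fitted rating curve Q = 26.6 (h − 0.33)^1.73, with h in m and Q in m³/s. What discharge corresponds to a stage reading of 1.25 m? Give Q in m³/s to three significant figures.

23.0 m³/s

Q = 26.6 × (1.25 − 0.33)^1.73 = 26.6 × 0.92^1.73 = 23.03 m³/s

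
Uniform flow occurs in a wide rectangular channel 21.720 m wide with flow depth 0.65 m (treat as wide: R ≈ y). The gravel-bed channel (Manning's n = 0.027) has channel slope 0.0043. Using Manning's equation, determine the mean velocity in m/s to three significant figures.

A = b·y = 21.720 × 0.65 = 14.12 m²
Wide channel: R ≈ y = 0.65 m
Q = (1/n)·A·R^(2/3)·S^(1/2) = (1/0.027) × 14.12 × 0.6500^(2/3) × 0.0043^(1/2) = 25.73 m³/s
V = Q/A = 25.73/14.12 = 1.822 m/s

1.82 m/s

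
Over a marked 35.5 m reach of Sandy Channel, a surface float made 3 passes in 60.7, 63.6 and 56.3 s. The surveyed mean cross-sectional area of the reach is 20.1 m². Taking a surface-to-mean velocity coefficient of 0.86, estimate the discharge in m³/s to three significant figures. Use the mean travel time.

t̄ = (60.7 + 63.6 + 56.3) / 3 = 60.2 s
v_surface = L / t̄ = 35.5 / 60.2 = 0.5897 m/s
v_mean = 0.86 × 0.5897 = 0.5071 m/s
Q = A × v_mean = 20.1 × 0.5071 = 10.19 m³/s

10.2 m³/s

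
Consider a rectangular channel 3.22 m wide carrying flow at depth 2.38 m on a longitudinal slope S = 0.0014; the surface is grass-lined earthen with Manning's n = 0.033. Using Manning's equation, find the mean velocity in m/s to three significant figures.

A = b·y = 3.22 × 2.38 = 7.664 m²
P = b + 2y = 3.22 + 2×2.38 = 7.980 m
R = A/P = 7.664/7.980 = 0.9604 m
Q = (1/n)·A·R^(2/3)·S^(1/2) = (1/0.033) × 7.664 × 0.9604^(2/3) × 0.0014^(1/2) = 8.458 m³/s
V = Q/A = 8.458/7.664 = 1.104 m/s

1.10 m/s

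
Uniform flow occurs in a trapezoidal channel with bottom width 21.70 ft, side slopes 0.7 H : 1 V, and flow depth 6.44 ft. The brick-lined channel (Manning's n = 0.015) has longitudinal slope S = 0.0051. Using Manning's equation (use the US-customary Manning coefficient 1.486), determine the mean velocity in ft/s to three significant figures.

19.3 ft/s

A = (b + z·y)·y = (21.70 + 0.7×6.44)×6.44 = 168.8 ft²
P = b + 2y√(1+z²) = 21.70 + 2×6.44×√(1+0.7²) = 37.42 ft
R = A/P = 168.8/37.42 = 4.510 ft
Q = (1.486/n)·A·R^(2/3)·S^(1/2) = (1.486/0.015) × 168.8 × 4.510^(2/3) × 0.0051^(1/2) = 3260 ft³/s
V = Q/A = 3260/168.8 = 19.31 ft/s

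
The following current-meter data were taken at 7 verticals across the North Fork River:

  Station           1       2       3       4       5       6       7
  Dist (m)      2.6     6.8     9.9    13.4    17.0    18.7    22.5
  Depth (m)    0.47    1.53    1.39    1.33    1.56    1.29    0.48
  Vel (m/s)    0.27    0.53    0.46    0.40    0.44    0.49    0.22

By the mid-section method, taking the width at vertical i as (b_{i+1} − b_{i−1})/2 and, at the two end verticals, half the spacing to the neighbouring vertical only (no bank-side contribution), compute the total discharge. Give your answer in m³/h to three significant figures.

w_1 = (6.8 − 2.6)/2 = 2.1 m; q_1 = 0.27 × 0.47 × 2.1 = 0.2665 m³/s
w_2 = (9.9 − 2.6)/2 = 3.65 m; q_2 = 0.53 × 1.53 × 3.65 = 2.960 m³/s
w_3 = (13.4 − 6.8)/2 = 3.3 m; q_3 = 0.46 × 1.39 × 3.3 = 2.110 m³/s
w_4 = (17.0 − 9.9)/2 = 3.55 m; q_4 = 0.40 × 1.33 × 3.55 = 1.889 m³/s
w_5 = (18.7 − 13.4)/2 = 2.65 m; q_5 = 0.44 × 1.56 × 2.65 = 1.819 m³/s
w_6 = (22.5 − 17.0)/2 = 2.75 m; q_6 = 0.49 × 1.29 × 2.75 = 1.738 m³/s
w_7 = (22.5 − 18.7)/2 = 1.9 m; q_7 = 0.22 × 0.48 × 1.9 = 0.2006 m³/s
Q = Σ qᵢ = 10.98 m³/s
= 10.98 × 3600 = 39540 m³/h

39500 m³/h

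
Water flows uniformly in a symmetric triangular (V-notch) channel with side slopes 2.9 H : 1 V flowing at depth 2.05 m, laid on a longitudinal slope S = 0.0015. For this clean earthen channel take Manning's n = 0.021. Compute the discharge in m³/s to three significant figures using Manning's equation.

22.0 m³/s

A = z·y² = 2.9×2.05² = 12.19 m²
P = 2y√(1+z²) = 2×2.05×√(1+2.9²) = 12.58 m
R = A/P = 12.19/12.58 = 0.9690 m
Q = (1/n)·A·R^(2/3)·S^(1/2) = (1/0.021) × 12.19 × 0.9690^(2/3) × 0.0015^(1/2) = 22.01 m³/s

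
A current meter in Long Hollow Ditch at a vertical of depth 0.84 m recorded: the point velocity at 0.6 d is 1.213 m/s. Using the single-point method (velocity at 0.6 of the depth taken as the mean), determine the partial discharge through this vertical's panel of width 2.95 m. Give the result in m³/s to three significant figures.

3.01 m³/s

v̄ = v₀.₆ = 1.213 m/s
q = v̄ × d × w = 1.213 × 0.84 × 2.95 = 3.006 m³/s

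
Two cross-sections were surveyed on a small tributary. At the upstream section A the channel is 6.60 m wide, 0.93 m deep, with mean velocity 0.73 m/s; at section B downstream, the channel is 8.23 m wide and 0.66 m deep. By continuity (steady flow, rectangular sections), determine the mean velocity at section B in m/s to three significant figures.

0.825 m/s

Q = A₁V₁ = (6.60×0.93) × 0.73 = 4.481 m³/s
A₂ = 8.23 × 0.66 = 5.432 m²
V₂ = Q/A₂ = 4.481/5.432 = 0.8249 m/s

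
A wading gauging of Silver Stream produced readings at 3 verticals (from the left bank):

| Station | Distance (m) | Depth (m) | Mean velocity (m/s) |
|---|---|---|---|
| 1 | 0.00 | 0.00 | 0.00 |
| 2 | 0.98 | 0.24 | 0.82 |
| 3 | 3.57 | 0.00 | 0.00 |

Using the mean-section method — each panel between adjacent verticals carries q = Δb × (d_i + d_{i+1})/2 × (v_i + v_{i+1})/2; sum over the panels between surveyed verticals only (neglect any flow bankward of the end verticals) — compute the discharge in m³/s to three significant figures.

0.176 m³/s

Panel 1-2: Δb = 0.98 m, d̄ = (0.00+0.24)/2 = 0.12, v̄ = (0.00+0.82)/2 = 0.41 → q = 0.98×0.12×0.41 = 0.04822 m³/s
Panel 2-3: Δb = 2.59 m, d̄ = (0.24+0.00)/2 = 0.12, v̄ = (0.82+0.00)/2 = 0.41 → q = 2.59×0.12×0.41 = 0.1274 m³/s
Q = Σ q = 0.1756 m³/s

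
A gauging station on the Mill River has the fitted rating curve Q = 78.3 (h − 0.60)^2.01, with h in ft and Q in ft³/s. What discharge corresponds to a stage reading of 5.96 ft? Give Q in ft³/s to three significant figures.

Q = 78.3 × (5.96 − 0.60)^2.01 = 78.3 × 5.36^2.01 = 2288 ft³/s

2290 ft³/s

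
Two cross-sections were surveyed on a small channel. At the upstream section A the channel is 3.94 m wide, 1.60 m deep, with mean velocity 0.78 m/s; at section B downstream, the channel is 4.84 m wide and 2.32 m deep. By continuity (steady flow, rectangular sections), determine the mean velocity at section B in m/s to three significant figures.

0.438 m/s

Q = A₁V₁ = (3.94×1.60) × 0.78 = 4.917 m³/s
A₂ = 4.84 × 2.32 = 11.23 m²
V₂ = Q/A₂ = 4.917/11.23 = 0.4379 m/s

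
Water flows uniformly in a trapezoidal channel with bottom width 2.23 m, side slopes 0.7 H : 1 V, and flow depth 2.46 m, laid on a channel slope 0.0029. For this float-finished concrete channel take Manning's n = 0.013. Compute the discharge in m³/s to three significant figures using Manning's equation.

A = (b + z·y)·y = (2.23 + 0.7×2.46)×2.46 = 9.722 m²
P = b + 2y√(1+z²) = 2.23 + 2×2.46×√(1+0.7²) = 8.236 m
R = A/P = 9.722/8.236 = 1.180 m
Q = (1/n)·A·R^(2/3)·S^(1/2) = (1/0.013) × 9.722 × 1.180^(2/3) × 0.0029^(1/2) = 44.98 m³/s

45.0 m³/s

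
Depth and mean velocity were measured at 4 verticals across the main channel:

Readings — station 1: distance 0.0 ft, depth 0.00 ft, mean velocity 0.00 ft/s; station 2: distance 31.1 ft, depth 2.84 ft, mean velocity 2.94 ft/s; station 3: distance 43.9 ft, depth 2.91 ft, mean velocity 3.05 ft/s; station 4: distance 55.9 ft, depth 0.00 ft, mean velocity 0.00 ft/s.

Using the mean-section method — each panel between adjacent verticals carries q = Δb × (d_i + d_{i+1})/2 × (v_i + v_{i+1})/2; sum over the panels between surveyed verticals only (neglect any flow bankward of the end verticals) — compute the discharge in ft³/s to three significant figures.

Panel 1-2: Δb = 31.1 ft, d̄ = (0.00+2.84)/2 = 1.42, v̄ = (0.00+2.94)/2 = 1.47 → q = 31.1×1.42×1.47 = 64.92 ft³/s
Panel 2-3: Δb = 12.8 ft, d̄ = (2.84+2.91)/2 = 2.875, v̄ = (2.94+3.05)/2 = 2.995 → q = 12.8×2.875×2.995 = 110.2 ft³/s
Panel 3-4: Δb = 12 ft, d̄ = (2.91+0.00)/2 = 1.455, v̄ = (3.05+0.00)/2 = 1.525 → q = 12×1.455×1.525 = 26.63 ft³/s
Q = Σ q = 201.8 ft³/s

202 ft³/s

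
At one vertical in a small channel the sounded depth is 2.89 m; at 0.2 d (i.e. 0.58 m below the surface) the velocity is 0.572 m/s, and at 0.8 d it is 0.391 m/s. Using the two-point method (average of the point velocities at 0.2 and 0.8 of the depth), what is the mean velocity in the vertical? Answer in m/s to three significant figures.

0.482 m/s

v̄ = (0.572 + 0.391) / 2 = 0.4815 m/s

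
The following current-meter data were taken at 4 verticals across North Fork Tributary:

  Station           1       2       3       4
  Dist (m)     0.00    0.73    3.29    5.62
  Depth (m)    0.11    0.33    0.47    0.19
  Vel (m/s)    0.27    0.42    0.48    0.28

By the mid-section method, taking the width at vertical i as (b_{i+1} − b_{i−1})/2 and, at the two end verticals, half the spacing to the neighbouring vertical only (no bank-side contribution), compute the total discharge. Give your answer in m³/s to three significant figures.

w_1 = (0.73 − 0.00)/2 = 0.365 m; q_1 = 0.27 × 0.11 × 0.365 = 0.01084 m³/s
w_2 = (3.29 − 0.00)/2 = 1.645 m; q_2 = 0.42 × 0.33 × 1.645 = 0.2280 m³/s
w_3 = (5.62 − 0.73)/2 = 2.445 m; q_3 = 0.48 × 0.47 × 2.445 = 0.5516 m³/s
w_4 = (5.62 − 3.29)/2 = 1.165 m; q_4 = 0.28 × 0.19 × 1.165 = 0.06198 m³/s
Q = Σ qᵢ = 0.8524 m³/s

0.852 m³/s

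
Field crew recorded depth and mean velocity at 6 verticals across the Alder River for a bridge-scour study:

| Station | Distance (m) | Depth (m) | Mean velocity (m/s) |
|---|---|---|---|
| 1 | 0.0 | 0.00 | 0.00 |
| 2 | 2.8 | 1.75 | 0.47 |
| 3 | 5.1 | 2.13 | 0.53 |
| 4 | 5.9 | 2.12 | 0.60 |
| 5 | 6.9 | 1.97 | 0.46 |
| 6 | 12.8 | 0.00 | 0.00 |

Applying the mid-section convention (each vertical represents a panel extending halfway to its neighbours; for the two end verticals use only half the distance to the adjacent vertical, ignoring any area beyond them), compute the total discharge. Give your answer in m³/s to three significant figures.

w_2 = (5.1 − 0.0)/2 = 2.55 m; q_2 = 0.47 × 1.75 × 2.55 = 2.097 m³/s
w_3 = (5.9 − 2.8)/2 = 1.55 m; q_3 = 0.53 × 2.13 × 1.55 = 1.750 m³/s
w_4 = (6.9 − 5.1)/2 = 0.9 m; q_4 = 0.60 × 2.12 × 0.9 = 1.145 m³/s
w_5 = (12.8 − 5.9)/2 = 3.45 m; q_5 = 0.46 × 1.97 × 3.45 = 3.126 m³/s
Stations 1, 6 contribute zero (depth or velocity is 0).
Q = Σ qᵢ = 8.118 m³/s

8.12 m³/s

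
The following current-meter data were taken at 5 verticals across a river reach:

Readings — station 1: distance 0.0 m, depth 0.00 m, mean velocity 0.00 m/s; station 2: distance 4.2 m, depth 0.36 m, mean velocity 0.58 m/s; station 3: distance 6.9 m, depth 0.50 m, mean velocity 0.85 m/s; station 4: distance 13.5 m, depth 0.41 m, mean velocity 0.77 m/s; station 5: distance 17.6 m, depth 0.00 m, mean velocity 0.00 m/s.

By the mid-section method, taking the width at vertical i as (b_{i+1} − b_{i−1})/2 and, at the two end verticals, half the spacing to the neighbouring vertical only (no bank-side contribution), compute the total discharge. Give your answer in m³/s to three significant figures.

4.39 m³/s

w_2 = (6.9 − 0.0)/2 = 3.45 m; q_2 = 0.58 × 0.36 × 3.45 = 0.7204 m³/s
w_3 = (13.5 − 4.2)/2 = 4.65 m; q_3 = 0.85 × 0.50 × 4.65 = 1.976 m³/s
w_4 = (17.6 − 6.9)/2 = 5.35 m; q_4 = 0.77 × 0.41 × 5.35 = 1.689 m³/s
Stations 1, 5 contribute zero (depth or velocity is 0).
Q = Σ qᵢ = 4.386 m³/s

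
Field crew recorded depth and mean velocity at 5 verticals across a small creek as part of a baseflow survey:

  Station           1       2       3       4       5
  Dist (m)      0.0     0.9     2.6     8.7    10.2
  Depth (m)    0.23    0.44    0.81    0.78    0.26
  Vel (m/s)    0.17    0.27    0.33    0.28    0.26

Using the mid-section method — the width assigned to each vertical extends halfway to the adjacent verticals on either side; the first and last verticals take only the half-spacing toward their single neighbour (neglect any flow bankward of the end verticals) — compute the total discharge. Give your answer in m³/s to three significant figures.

2.10 m³/s

w_1 = (0.9 − 0.0)/2 = 0.45 m; q_1 = 0.17 × 0.23 × 0.45 = 0.01760 m³/s
w_2 = (2.6 − 0.0)/2 = 1.3 m; q_2 = 0.27 × 0.44 × 1.3 = 0.1544 m³/s
w_3 = (8.7 − 0.9)/2 = 3.9 m; q_3 = 0.33 × 0.81 × 3.9 = 1.042 m³/s
w_4 = (10.2 − 2.6)/2 = 3.8 m; q_4 = 0.28 × 0.78 × 3.8 = 0.8299 m³/s
w_5 = (10.2 − 8.7)/2 = 0.75 m; q_5 = 0.26 × 0.26 × 0.75 = 0.05070 m³/s
Q = Σ qᵢ = 2.095 m³/s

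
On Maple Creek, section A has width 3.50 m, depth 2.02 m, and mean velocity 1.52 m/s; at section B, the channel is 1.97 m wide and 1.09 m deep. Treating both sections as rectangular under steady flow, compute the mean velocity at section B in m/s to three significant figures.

Q = A₁V₁ = (3.50×2.02) × 1.52 = 10.75 m³/s
A₂ = 1.97 × 1.09 = 2.147 m²
V₂ = Q/A₂ = 10.75/2.147 = 5.005 m/s

5.00 m/s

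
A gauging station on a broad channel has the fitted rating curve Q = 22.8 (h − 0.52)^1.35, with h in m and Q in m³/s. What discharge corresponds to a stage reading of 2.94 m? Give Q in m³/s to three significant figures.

Q = 22.8 × (2.94 − 0.52)^1.35 = 22.8 × 2.42^1.35 = 75.18 m³/s

75.2 m³/s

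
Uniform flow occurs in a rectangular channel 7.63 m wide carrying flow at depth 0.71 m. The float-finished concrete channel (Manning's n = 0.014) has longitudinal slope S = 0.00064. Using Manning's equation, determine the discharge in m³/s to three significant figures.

A = b·y = 7.63 × 0.71 = 5.417 m²
P = b + 2y = 7.63 + 2×0.71 = 9.050 m
R = A/P = 5.417/9.050 = 0.5986 m
Q = (1/n)·A·R^(2/3)·S^(1/2) = (1/0.014) × 5.417 × 0.5986^(2/3) × 0.00064^(1/2) = 6.953 m³/s

6.95 m³/s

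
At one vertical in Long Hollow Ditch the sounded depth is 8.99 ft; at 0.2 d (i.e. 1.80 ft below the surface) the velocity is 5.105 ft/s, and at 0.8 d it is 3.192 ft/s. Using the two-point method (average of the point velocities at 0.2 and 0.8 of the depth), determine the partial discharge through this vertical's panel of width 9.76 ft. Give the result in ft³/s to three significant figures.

364 ft³/s

v̄ = (5.105 + 3.192) / 2 = 4.149 ft/s
q = v̄ × d × w = 4.149 × 8.99 × 9.76 = 364.0 ft³/s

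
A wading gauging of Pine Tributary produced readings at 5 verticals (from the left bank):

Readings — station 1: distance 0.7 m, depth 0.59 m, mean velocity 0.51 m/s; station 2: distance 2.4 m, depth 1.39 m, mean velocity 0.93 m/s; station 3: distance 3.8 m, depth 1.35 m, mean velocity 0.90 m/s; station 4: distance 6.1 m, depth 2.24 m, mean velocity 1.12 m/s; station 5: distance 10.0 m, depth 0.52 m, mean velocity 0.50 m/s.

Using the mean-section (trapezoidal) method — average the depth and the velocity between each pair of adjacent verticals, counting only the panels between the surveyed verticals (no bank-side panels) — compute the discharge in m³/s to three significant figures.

Panel 1-2: Δb = 1.7 m, d̄ = (0.59+1.39)/2 = 0.99, v̄ = (0.51+0.93)/2 = 0.72 → q = 1.7×0.99×0.72 = 1.212 m³/s
Panel 2-3: Δb = 1.4 m, d̄ = (1.39+1.35)/2 = 1.37, v̄ = (0.93+0.90)/2 = 0.915 → q = 1.4×1.37×0.915 = 1.755 m³/s
Panel 3-4: Δb = 2.3 m, d̄ = (1.35+2.24)/2 = 1.795, v̄ = (0.90+1.12)/2 = 1.01 → q = 2.3×1.795×1.01 = 4.170 m³/s
Panel 4-5: Δb = 3.9 m, d̄ = (2.24+0.52)/2 = 1.38, v̄ = (1.12+0.50)/2 = 0.81 → q = 3.9×1.38×0.81 = 4.359 m³/s
Q = Σ q = 11.50 m³/s

11.5 m³/s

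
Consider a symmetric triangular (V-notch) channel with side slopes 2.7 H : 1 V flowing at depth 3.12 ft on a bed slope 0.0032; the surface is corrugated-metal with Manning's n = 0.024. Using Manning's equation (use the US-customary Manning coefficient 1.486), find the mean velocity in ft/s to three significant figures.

A = z·y² = 2.7×3.12² = 26.28 ft²
P = 2y√(1+z²) = 2×3.12×√(1+2.7²) = 17.97 ft
R = A/P = 26.28/17.97 = 1.463 ft
Q = (1.486/n)·A·R^(2/3)·S^(1/2) = (1.486/0.024) × 26.28 × 1.463^(2/3) × 0.0032^(1/2) = 118.6 ft³/s
V = Q/A = 118.6/26.28 = 4.514 ft/s

4.51 ft/s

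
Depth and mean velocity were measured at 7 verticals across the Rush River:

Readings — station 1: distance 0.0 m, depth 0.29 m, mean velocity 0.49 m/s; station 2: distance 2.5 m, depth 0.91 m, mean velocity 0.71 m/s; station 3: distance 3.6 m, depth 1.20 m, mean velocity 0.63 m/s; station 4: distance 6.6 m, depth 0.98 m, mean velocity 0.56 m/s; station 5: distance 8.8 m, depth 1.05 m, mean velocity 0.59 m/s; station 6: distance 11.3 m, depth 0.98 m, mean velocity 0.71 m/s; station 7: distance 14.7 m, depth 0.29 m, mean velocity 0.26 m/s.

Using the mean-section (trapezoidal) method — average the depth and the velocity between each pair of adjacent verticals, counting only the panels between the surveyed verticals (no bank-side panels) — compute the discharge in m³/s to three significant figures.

Panel 1-2: Δb = 2.5 m, d̄ = (0.29+0.91)/2 = 0.6, v̄ = (0.49+0.71)/2 = 0.6 → q = 2.5×0.6×0.6 = 0.9000 m³/s
Panel 2-3: Δb = 1.1 m, d̄ = (0.91+1.20)/2 = 1.055, v̄ = (0.71+0.63)/2 = 0.67 → q = 1.1×1.055×0.67 = 0.7775 m³/s
Panel 3-4: Δb = 3 m, d̄ = (1.20+0.98)/2 = 1.09, v̄ = (0.63+0.56)/2 = 0.595 → q = 3×1.09×0.595 = 1.946 m³/s
Panel 4-5: Δb = 2.2 m, d̄ = (0.98+1.05)/2 = 1.015, v̄ = (0.56+0.59)/2 = 0.575 → q = 2.2×1.015×0.575 = 1.284 m³/s
Panel 5-6: Δb = 2.5 m, d̄ = (1.05+0.98)/2 = 1.015, v̄ = (0.59+0.71)/2 = 0.65 → q = 2.5×1.015×0.65 = 1.649 m³/s
Panel 6-7: Δb = 3.4 m, d̄ = (0.98+0.29)/2 = 0.635, v̄ = (0.71+0.26)/2 = 0.485 → q = 3.4×0.635×0.485 = 1.047 m³/s
Q = Σ q = 7.604 m³/s

7.60 m³/s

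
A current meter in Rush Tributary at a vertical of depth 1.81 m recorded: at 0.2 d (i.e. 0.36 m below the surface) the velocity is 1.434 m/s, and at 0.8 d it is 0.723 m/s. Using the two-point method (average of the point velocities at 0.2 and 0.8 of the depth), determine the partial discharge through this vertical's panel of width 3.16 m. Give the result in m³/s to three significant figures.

6.17 m³/s

v̄ = (1.434 + 0.723) / 2 = 1.079 m/s
q = v̄ × d × w = 1.079 × 1.81 × 3.16 = 6.169 m³/s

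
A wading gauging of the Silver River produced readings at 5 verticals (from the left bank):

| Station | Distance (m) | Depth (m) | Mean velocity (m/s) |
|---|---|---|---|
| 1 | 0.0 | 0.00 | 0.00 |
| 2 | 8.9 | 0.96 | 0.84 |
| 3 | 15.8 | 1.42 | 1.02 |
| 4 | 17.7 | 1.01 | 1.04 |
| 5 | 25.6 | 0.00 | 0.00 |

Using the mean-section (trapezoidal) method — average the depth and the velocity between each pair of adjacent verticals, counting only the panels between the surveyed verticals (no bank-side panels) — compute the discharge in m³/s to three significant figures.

Panel 1-2: Δb = 8.9 m, d̄ = (0.00+0.96)/2 = 0.48, v̄ = (0.00+0.84)/2 = 0.42 → q = 8.9×0.48×0.42 = 1.794 m³/s
Panel 2-3: Δb = 6.9 m, d̄ = (0.96+1.42)/2 = 1.19, v̄ = (0.84+1.02)/2 = 0.93 → q = 6.9×1.19×0.93 = 7.636 m³/s
Panel 3-4: Δb = 1.9 m, d̄ = (1.42+1.01)/2 = 1.215, v̄ = (1.02+1.04)/2 = 1.03 → q = 1.9×1.215×1.03 = 2.378 m³/s
Panel 4-5: Δb = 7.9 m, d̄ = (1.01+0.00)/2 = 0.505, v̄ = (1.04+0.00)/2 = 0.52 → q = 7.9×0.505×0.52 = 2.075 m³/s
Q = Σ q = 13.88 m³/s

13.9 m³/s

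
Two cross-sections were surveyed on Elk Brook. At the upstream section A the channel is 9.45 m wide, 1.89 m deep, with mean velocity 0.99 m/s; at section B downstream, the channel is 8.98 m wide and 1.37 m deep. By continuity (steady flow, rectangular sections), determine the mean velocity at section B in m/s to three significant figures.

Q = A₁V₁ = (9.45×1.89) × 0.99 = 17.68 m³/s
A₂ = 8.98 × 1.37 = 12.30 m²
V₂ = Q/A₂ = 17.68/12.30 = 1.437 m/s

1.44 m/s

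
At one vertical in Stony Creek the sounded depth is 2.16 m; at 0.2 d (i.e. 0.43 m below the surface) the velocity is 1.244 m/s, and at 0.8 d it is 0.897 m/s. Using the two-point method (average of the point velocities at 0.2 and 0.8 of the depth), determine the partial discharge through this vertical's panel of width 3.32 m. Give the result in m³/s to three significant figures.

v̄ = (1.244 + 0.897) / 2 = 1.071 m/s
q = v̄ × d × w = 1.071 × 2.16 × 3.32 = 7.677 m³/s

7.68 m³/s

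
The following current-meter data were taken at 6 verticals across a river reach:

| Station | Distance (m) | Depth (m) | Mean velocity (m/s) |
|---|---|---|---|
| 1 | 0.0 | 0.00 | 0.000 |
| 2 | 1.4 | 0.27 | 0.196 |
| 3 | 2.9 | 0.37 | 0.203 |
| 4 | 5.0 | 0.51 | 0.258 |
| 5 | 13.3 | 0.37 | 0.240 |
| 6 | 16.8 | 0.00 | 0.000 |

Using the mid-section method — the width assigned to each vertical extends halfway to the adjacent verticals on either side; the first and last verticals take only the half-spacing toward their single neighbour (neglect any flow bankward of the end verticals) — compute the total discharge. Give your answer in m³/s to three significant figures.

1.42 m³/s

w_2 = (2.9 − 0.0)/2 = 1.45 m; q_2 = 0.196 × 0.27 × 1.45 = 0.07673 m³/s
w_3 = (5.0 − 1.4)/2 = 1.8 m; q_3 = 0.203 × 0.37 × 1.8 = 0.1352 m³/s
w_4 = (13.3 − 2.9)/2 = 5.2 m; q_4 = 0.258 × 0.51 × 5.2 = 0.6842 m³/s
w_5 = (16.8 − 5.0)/2 = 5.9 m; q_5 = 0.240 × 0.37 × 5.9 = 0.5239 m³/s
Stations 1, 6 contribute zero (depth or velocity is 0).
Q = Σ qᵢ = 1.420 m³/s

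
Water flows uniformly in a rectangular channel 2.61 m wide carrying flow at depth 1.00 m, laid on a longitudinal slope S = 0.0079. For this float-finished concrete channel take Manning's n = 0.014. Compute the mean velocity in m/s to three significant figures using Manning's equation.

4.34 m/s

A = b·y = 2.61 × 1.00 = 2.610 m²
P = b + 2y = 2.61 + 2×1.00 = 4.610 m
R = A/P = 2.610/4.610 = 0.5662 m
Q = (1/n)·A·R^(2/3)·S^(1/2) = (1/0.014) × 2.610 × 0.5662^(2/3) × 0.0079^(1/2) = 11.34 m³/s
V = Q/A = 11.34/2.610 = 4.345 m/s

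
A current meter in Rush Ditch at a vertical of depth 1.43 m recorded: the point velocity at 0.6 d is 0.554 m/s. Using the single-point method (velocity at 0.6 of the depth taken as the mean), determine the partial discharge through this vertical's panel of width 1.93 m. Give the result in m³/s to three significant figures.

v̄ = v₀.₆ = 0.554 m/s
q = v̄ × d × w = 0.5540 × 1.43 × 1.93 = 1.529 m³/s

1.53 m³/s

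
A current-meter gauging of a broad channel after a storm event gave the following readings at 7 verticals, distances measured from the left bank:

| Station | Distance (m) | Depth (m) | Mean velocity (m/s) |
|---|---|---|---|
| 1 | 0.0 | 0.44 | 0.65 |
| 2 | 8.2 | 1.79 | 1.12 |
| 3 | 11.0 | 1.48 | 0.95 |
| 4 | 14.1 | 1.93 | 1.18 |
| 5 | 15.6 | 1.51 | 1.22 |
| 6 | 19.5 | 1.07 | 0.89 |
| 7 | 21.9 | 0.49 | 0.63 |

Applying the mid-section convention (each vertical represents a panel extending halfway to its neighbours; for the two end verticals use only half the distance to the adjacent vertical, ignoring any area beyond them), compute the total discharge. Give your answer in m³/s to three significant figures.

29.9 m³/s

w_1 = (8.2 − 0.0)/2 = 4.1 m; q_1 = 0.65 × 0.44 × 4.1 = 1.173 m³/s
w_2 = (11.0 − 0.0)/2 = 5.5 m; q_2 = 1.12 × 1.79 × 5.5 = 11.03 m³/s
w_3 = (14.1 − 8.2)/2 = 2.95 m; q_3 = 0.95 × 1.48 × 2.95 = 4.148 m³/s
w_4 = (15.6 − 11.0)/2 = 2.3 m; q_4 = 1.18 × 1.93 × 2.3 = 5.238 m³/s
w_5 = (19.5 − 14.1)/2 = 2.7 m; q_5 = 1.22 × 1.51 × 2.7 = 4.974 m³/s
w_6 = (21.9 − 15.6)/2 = 3.15 m; q_6 = 0.89 × 1.07 × 3.15 = 3.000 m³/s
w_7 = (21.9 − 19.5)/2 = 1.2 m; q_7 = 0.63 × 0.49 × 1.2 = 0.3704 m³/s
Q = Σ qᵢ = 29.93 m³/s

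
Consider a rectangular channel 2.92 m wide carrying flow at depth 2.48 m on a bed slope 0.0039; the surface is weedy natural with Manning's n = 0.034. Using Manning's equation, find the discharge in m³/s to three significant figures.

A = b·y = 2.92 × 2.48 = 7.242 m²
P = b + 2y = 2.92 + 2×2.48 = 7.880 m
R = A/P = 7.242/7.880 = 0.9190 m
Q = (1/n)·A·R^(2/3)·S^(1/2) = (1/0.034) × 7.242 × 0.9190^(2/3) × 0.0039^(1/2) = 12.57 m³/s

12.6 m³/s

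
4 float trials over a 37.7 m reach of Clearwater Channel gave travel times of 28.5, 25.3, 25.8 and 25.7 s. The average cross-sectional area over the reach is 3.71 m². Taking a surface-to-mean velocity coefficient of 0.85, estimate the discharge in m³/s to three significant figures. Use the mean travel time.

t̄ = (28.5 + 25.3 + 25.8 + 25.7) / 4 = 26.325 s
v_surface = L / t̄ = 37.7 / 26.325 = 1.432 m/s
v_mean = 0.85 × 1.432 = 1.217 m/s
Q = A × v_mean = 3.71 × 1.217 = 4.516 m³/s

4.52 m³/s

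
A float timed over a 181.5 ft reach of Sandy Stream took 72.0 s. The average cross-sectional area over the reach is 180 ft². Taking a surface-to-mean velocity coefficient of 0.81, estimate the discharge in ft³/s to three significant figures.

368 ft³/s

v_surface = L / t̄ = 181.5 / 72 = 2.521 ft/s
v_mean = 0.81 × 2.521 = 2.042 ft/s
Q = A × v_mean = 180 × 2.042 = 367.5 ft³/s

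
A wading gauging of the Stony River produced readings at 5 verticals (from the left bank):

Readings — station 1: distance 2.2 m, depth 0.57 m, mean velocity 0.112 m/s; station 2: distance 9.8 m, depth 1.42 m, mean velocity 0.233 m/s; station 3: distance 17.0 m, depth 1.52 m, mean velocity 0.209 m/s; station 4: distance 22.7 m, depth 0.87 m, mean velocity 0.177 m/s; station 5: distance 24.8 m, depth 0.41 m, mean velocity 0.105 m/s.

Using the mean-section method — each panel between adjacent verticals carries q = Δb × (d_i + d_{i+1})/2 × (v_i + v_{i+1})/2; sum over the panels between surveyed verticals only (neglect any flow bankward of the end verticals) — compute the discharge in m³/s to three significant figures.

5.15 m³/s

Panel 1-2: Δb = 7.6 m, d̄ = (0.57+1.42)/2 = 0.995, v̄ = (0.112+0.233)/2 = 0.1725 → q = 7.6×0.995×0.1725 = 1.304 m³/s
Panel 2-3: Δb = 7.2 m, d̄ = (1.42+1.52)/2 = 1.47, v̄ = (0.233+0.209)/2 = 0.221 → q = 7.2×1.47×0.221 = 2.339 m³/s
Panel 3-4: Δb = 5.7 m, d̄ = (1.52+0.87)/2 = 1.195, v̄ = (0.209+0.177)/2 = 0.193 → q = 5.7×1.195×0.193 = 1.315 m³/s
Panel 4-5: Δb = 2.1 m, d̄ = (0.87+0.41)/2 = 0.64, v̄ = (0.177+0.105)/2 = 0.141 → q = 2.1×0.64×0.141 = 0.1895 m³/s
Q = Σ q = 5.148 m³/s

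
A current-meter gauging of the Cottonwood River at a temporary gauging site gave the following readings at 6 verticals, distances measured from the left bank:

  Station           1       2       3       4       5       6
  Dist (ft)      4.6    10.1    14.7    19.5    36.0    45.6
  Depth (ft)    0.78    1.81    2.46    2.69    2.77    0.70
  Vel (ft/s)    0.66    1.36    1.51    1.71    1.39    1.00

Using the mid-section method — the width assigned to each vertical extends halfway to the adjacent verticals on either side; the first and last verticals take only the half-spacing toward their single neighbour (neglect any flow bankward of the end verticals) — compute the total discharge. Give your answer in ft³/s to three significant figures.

134 ft³/s

w_1 = (10.1 − 4.6)/2 = 2.75 ft; q_1 = 0.66 × 0.78 × 2.75 = 1.416 ft³/s
w_2 = (14.7 − 4.6)/2 = 5.05 ft; q_2 = 1.36 × 1.81 × 5.05 = 12.43 ft³/s
w_3 = (19.5 − 10.1)/2 = 4.7 ft; q_3 = 1.51 × 2.46 × 4.7 = 17.46 ft³/s
w_4 = (36.0 − 14.7)/2 = 10.65 ft; q_4 = 1.71 × 2.69 × 10.65 = 48.99 ft³/s
w_5 = (45.6 − 19.5)/2 = 13.05 ft; q_5 = 1.39 × 2.77 × 13.05 = 50.25 ft³/s
w_6 = (45.6 − 36.0)/2 = 4.8 ft; q_6 = 1.00 × 0.70 × 4.8 = 3.360 ft³/s
Q = Σ qᵢ = 133.9 ft³/s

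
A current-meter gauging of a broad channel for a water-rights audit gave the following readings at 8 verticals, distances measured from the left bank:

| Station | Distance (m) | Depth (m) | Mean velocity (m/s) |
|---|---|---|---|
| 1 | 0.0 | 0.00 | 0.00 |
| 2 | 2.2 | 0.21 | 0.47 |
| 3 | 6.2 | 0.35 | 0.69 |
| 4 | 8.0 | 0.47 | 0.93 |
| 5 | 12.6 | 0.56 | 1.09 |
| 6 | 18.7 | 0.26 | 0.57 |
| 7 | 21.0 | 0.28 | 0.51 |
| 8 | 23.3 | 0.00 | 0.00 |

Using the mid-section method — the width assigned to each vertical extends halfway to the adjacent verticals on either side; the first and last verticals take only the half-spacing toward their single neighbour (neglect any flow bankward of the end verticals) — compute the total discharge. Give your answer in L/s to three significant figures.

w_2 = (6.2 − 0.0)/2 = 3.1 m; q_2 = 0.47 × 0.21 × 3.1 = 0.3060 m³/s
w_3 = (8.0 − 2.2)/2 = 2.9 m; q_3 = 0.69 × 0.35 × 2.9 = 0.7004 m³/s
w_4 = (12.6 − 6.2)/2 = 3.2 m; q_4 = 0.93 × 0.47 × 3.2 = 1.399 m³/s
w_5 = (18.7 − 8.0)/2 = 5.35 m; q_5 = 1.09 × 0.56 × 5.35 = 3.266 m³/s
w_6 = (21.0 − 12.6)/2 = 4.2 m; q_6 = 0.57 × 0.26 × 4.2 = 0.6224 m³/s
w_7 = (23.3 − 18.7)/2 = 2.3 m; q_7 = 0.51 × 0.28 × 2.3 = 0.3284 m³/s
Stations 1, 8 contribute zero (depth or velocity is 0).
Q = Σ qᵢ = 6.622 m³/s
= 6.622 × 1000 = 6622 L/s

6620 L/s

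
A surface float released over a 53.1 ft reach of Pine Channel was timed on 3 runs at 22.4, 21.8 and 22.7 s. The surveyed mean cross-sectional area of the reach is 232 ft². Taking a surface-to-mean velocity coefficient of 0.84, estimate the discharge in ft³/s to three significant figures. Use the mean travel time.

t̄ = (22.4 + 21.8 + 22.7) / 3 = 22.3 s
v_surface = L / t̄ = 53.1 / 22.3 = 2.381 ft/s
v_mean = 0.84 × 2.381 = 2.000 ft/s
Q = A × v_mean = 232 × 2.000 = 464.0 ft³/s

464 ft³/s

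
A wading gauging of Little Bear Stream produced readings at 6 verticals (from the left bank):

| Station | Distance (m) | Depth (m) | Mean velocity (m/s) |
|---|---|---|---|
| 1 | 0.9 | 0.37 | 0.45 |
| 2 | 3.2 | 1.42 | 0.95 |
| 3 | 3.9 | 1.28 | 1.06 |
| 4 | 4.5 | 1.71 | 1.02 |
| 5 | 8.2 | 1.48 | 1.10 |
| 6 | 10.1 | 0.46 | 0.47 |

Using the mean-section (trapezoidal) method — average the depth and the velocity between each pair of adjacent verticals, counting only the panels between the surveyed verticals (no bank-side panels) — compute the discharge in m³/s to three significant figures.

Panel 1-2: Δb = 2.3 m, d̄ = (0.37+1.42)/2 = 0.895, v̄ = (0.45+0.95)/2 = 0.7 → q = 2.3×0.895×0.7 = 1.441 m³/s
Panel 2-3: Δb = 0.7 m, d̄ = (1.42+1.28)/2 = 1.35, v̄ = (0.95+1.06)/2 = 1.005 → q = 0.7×1.35×1.005 = 0.9497 m³/s
Panel 3-4: Δb = 0.6 m, d̄ = (1.28+1.71)/2 = 1.495, v̄ = (1.06+1.02)/2 = 1.04 → q = 0.6×1.495×1.04 = 0.9329 m³/s
Panel 4-5: Δb = 3.7 m, d̄ = (1.71+1.48)/2 = 1.595, v̄ = (1.02+1.10)/2 = 1.06 → q = 3.7×1.595×1.06 = 6.256 m³/s
Panel 5-6: Δb = 1.9 m, d̄ = (1.48+0.46)/2 = 0.97, v̄ = (1.10+0.47)/2 = 0.785 → q = 1.9×0.97×0.785 = 1.447 m³/s
Q = Σ q = 11.03 m³/s

11.0 m³/s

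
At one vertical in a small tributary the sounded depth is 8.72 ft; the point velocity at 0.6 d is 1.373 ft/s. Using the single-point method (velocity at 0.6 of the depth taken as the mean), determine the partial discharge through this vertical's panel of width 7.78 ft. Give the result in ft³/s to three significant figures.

93.1 ft³/s

v̄ = v₀.₆ = 1.373 ft/s
q = v̄ × d × w = 1.373 × 8.72 × 7.78 = 93.15 ft³/s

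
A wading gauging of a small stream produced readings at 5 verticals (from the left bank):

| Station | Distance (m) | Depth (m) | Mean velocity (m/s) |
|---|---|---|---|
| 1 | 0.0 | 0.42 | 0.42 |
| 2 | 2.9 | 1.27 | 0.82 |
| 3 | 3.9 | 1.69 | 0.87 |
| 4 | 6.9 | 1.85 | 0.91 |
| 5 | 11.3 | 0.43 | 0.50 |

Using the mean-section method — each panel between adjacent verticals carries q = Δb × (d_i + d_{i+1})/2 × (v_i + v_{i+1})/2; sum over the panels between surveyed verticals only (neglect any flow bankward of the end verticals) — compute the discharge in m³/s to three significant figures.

Panel 1-2: Δb = 2.9 m, d̄ = (0.42+1.27)/2 = 0.845, v̄ = (0.42+0.82)/2 = 0.62 → q = 2.9×0.845×0.62 = 1.519 m³/s
Panel 2-3: Δb = 1 m, d̄ = (1.27+1.69)/2 = 1.48, v̄ = (0.82+0.87)/2 = 0.845 → q = 1×1.48×0.845 = 1.251 m³/s
Panel 3-4: Δb = 3 m, d̄ = (1.69+1.85)/2 = 1.77, v̄ = (0.87+0.91)/2 = 0.89 → q = 3×1.77×0.89 = 4.726 m³/s
Panel 4-5: Δb = 4.4 m, d̄ = (1.85+0.43)/2 = 1.14, v̄ = (0.91+0.50)/2 = 0.705 → q = 4.4×1.14×0.705 = 3.536 m³/s
Q = Σ q = 11.03 m³/s

11.0 m³/s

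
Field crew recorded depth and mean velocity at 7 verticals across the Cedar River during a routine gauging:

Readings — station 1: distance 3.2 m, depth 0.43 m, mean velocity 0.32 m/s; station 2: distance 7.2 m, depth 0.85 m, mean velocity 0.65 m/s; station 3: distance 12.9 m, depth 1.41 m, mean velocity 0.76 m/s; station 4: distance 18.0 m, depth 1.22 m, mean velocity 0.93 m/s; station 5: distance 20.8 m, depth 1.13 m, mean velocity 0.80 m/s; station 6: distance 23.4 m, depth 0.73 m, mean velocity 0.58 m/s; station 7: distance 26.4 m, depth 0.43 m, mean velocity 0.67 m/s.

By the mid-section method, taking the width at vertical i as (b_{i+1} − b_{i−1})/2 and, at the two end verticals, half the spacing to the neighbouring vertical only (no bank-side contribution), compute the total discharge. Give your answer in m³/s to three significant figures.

w_1 = (7.2 − 3.2)/2 = 2 m; q_1 = 0.32 × 0.43 × 2 = 0.2752 m³/s
w_2 = (12.9 − 3.2)/2 = 4.85 m; q_2 = 0.65 × 0.85 × 4.85 = 2.680 m³/s
w_3 = (18.0 − 7.2)/2 = 5.4 m; q_3 = 0.76 × 1.41 × 5.4 = 5.787 m³/s
w_4 = (20.8 − 12.9)/2 = 3.95 m; q_4 = 0.93 × 1.22 × 3.95 = 4.482 m³/s
w_5 = (23.4 − 18.0)/2 = 2.7 m; q_5 = 0.80 × 1.13 × 2.7 = 2.441 m³/s
w_6 = (26.4 − 20.8)/2 = 2.8 m; q_6 = 0.58 × 0.73 × 2.8 = 1.186 m³/s
w_7 = (26.4 − 23.4)/2 = 1.5 m; q_7 = 0.67 × 0.43 × 1.5 = 0.4322 m³/s
Q = Σ qᵢ = 17.28 m³/s

17.3 m³/s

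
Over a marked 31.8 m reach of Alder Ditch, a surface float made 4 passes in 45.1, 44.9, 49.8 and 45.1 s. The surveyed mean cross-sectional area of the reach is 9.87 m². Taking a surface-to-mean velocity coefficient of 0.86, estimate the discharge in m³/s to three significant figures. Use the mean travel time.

5.84 m³/s

t̄ = (45.1 + 44.9 + 49.8 + 45.1) / 4 = 46.225 s
v_surface = L / t̄ = 31.8 / 46.225 = 0.6879 m/s
v_mean = 0.86 × 0.6879 = 0.5916 m/s
Q = A × v_mean = 9.87 × 0.5916 = 5.839 m³/s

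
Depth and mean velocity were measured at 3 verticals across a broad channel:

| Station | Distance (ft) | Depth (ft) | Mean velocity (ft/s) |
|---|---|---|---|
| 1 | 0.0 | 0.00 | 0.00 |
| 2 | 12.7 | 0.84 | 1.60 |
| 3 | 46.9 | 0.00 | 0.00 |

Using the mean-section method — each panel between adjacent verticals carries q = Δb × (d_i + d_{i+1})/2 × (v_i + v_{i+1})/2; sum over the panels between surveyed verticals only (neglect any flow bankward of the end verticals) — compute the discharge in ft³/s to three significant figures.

Panel 1-2: Δb = 12.7 ft, d̄ = (0.00+0.84)/2 = 0.42, v̄ = (0.00+1.60)/2 = 0.8 → q = 12.7×0.42×0.8 = 4.267 ft³/s
Panel 2-3: Δb = 34.2 ft, d̄ = (0.84+0.00)/2 = 0.42, v̄ = (1.60+0.00)/2 = 0.8 → q = 34.2×0.42×0.8 = 11.49 ft³/s
Q = Σ q = 15.76 ft³/s

15.8 ft³/s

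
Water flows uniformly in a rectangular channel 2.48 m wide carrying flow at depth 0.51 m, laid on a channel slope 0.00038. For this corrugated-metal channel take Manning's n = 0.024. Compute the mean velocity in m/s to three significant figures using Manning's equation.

A = b·y = 2.48 × 0.51 = 1.265 m²
P = b + 2y = 2.48 + 2×0.51 = 3.500 m
R = A/P = 1.265/3.500 = 0.3614 m
Q = (1/n)·A·R^(2/3)·S^(1/2) = (1/0.024) × 1.265 × 0.3614^(2/3) × 0.00038^(1/2) = 0.5212 m³/s
V = Q/A = 0.5212/1.265 = 0.4121 m/s

0.412 m/s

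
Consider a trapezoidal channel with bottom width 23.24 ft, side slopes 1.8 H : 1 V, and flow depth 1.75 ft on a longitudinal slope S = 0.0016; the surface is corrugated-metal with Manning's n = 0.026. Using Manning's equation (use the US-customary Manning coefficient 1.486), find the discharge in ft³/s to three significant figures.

A = (b + z·y)·y = (23.24 + 1.8×1.75)×1.75 = 46.18 ft²
P = b + 2y√(1+z²) = 23.24 + 2×1.75×√(1+1.8²) = 30.45 ft
R = A/P = 46.18/30.45 = 1.517 ft
Q = (1.486/n)·A·R^(2/3)·S^(1/2) = (1.486/0.026) × 46.18 × 1.517^(2/3) × 0.0016^(1/2) = 139.4 ft³/s

139 ft³/s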